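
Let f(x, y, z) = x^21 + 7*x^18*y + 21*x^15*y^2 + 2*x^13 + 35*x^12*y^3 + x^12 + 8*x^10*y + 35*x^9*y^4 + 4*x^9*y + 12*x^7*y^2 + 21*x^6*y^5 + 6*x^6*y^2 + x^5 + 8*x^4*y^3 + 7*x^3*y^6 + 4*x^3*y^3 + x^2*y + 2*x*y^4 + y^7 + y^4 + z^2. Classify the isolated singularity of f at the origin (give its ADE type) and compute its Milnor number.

Type D_{5}, Milnor number mu = 5.

The Hessian of f at 0 has rank 1. Corank 2; j^3 = x^2*y has shape L^2 M (L != M), so D-series; mu = 5 gives D_5.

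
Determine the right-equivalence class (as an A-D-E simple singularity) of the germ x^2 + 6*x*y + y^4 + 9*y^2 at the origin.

The Hessian of f at 0 has rank 1. Corank 1: A-series; mu = 3 gives A_3.

A_3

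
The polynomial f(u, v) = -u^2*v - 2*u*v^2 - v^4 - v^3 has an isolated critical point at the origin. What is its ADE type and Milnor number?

Type D_{5}, Milnor number mu = 5.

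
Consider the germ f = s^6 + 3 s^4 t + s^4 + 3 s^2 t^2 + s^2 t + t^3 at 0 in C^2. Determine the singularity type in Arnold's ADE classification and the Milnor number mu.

The Hessian of f at 0 is [[0, 0], [0, 0]] with rank 0, so corank 2. A Groebner basis of the Jacobian ideal J(f) in C{s,t} is {t^3, s^2 + 3*t^2, s*t}; counting standard monomials gives mu = 4. Corank 2; j^3 = t*(s^2 + t^2) splits into three distinct lines over C (the quadratic factor has nonzero discriminant), so D_4.

Type D_4, Milnor number mu = 4.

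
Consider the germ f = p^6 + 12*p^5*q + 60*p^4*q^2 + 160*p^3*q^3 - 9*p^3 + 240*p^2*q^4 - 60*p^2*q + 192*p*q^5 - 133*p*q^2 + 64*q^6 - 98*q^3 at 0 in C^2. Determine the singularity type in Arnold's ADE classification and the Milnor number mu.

Type D7, Milnor number mu = 7.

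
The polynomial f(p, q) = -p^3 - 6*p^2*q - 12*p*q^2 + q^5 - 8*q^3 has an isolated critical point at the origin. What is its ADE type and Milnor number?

Type E8, Milnor number mu = 8.

The Hessian of f at 0 is [[0, 0], [0, 0]] with rank 0, so corank 2. A Groebner basis of the Jacobian ideal J(f) in C{p,q} is {q^4, p^2 + 4*p*q + 4*q^2}; counting standard monomials gives mu = 8. Corank 2; j^3 = -(p + 2*q)^3 is a perfect cube, so E-series; the 5-jet and mu = 8 give E_8.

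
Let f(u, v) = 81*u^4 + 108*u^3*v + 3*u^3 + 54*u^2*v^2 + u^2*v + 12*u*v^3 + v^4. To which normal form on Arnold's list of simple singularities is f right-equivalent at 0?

D_{5}

The Hessian of f at 0 is [[0, 0], [0, 0]] with rank 0, so corank 2. A Groebner basis of the Jacobian ideal J(f) in C{u,v} is {u*v^2, -u*v/12 + v^3, u^2 + u*v/3}; counting standard monomials gives mu = 5. Corank 2; j^3 = u^2*(3*u + v) has shape L^2 M (L != M), so D-series; mu = 5 gives D_5.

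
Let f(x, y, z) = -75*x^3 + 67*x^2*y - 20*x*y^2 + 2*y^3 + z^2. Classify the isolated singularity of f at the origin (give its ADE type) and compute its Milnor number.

Type D_4, Milnor number mu = 4.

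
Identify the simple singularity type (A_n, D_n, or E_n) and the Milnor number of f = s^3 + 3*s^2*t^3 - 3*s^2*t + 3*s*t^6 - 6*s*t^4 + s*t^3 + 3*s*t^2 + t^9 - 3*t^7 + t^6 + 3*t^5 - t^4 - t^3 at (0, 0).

Type E_7, Milnor number mu = 7.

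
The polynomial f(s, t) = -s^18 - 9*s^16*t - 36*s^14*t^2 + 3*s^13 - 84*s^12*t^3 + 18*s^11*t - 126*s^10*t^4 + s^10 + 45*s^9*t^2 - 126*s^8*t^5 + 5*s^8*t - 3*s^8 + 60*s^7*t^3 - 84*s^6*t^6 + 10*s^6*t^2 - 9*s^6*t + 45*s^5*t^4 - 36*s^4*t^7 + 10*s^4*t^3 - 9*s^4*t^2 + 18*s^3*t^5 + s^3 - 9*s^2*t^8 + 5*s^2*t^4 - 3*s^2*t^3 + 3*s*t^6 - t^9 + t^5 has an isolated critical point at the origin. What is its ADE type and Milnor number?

Type E_8, Milnor number mu = 8.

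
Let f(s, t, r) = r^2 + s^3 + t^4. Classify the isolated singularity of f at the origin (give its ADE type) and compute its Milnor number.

The Hessian of f at 0 is [[0, 0, 0], [0, 0, 0], [0, 0, 2]] with rank 1, so corank 2. A Groebner basis of the Jacobian ideal J(f) in C{s,t,r} is {t^3, s^2, r}; counting standard monomials gives mu = 6. Corank 2; j^3 = s^3 is a perfect cube, so E-series; the 4-jet and mu = 6 give E_6.

Type E6, Milnor number mu = 6.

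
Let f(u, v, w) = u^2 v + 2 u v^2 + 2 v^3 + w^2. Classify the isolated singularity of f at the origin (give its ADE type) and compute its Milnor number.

Type D4, Milnor number mu = 4.

The Hessian of f at 0 has rank 1. Corank 2; j^3 = v*(u^2 + 2*u*v + 2*v^2) splits into three distinct lines over C (the quadratic factor has nonzero discriminant), so D_4.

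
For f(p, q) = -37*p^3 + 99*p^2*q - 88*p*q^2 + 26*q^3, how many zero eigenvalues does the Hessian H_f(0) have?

2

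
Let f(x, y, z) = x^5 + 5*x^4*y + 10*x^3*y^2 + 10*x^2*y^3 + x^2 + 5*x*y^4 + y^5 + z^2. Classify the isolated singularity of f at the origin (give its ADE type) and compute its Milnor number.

Type A_4, Milnor number mu = 4.

The Hessian of f at 0 is [[2, 0, 0], [0, 0, 0], [0, 0, 2]] with rank 2, so corank 1. A Groebner basis of the Jacobian ideal J(f) in C{x,y,z} is {y^4, x, z}; counting standard monomials gives mu = 4. Corank 1: A-series; mu = 4 gives A_4.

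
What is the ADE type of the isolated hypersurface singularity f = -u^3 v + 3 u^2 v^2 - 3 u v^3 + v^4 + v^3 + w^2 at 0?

E7

The Hessian of f at 0 has rank 1. Corank 2; j^3 = v^3 is a perfect cube, so E-series; the 4-jet and mu = 7 give E_7.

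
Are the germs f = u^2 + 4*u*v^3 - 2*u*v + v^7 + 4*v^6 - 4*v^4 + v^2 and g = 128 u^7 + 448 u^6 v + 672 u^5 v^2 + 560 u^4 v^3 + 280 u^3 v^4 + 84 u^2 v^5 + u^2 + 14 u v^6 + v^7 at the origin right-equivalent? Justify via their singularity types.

The Hessian of f at 0 is [[2, -2], [-2, 2]] with rank 1, so corank 1. A Groebner basis of the Jacobian ideal J(f) in C{u,v} is {u/2 + v^3 - v/2, u^2 - 2*u*v + v^2}; counting standard monomials gives mu = 6. Corank 1: A-series; mu = 6 gives A_6. The Hessian of g at 0 is [[2, 0], [0, 0]] with rank 1, so corank 1. A Groebner basis of the Jacobian ideal J(g) in C{u,v} is {v^6, u}; counting standard monomials gives mu = 6. Corank 1: A-series; mu = 6 gives A_6. Both have type A_6, hence right-equivalent.

Yes.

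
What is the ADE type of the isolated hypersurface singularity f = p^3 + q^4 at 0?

E6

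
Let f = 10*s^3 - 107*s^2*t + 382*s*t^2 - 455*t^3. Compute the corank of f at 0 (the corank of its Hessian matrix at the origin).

2

Hessian at 0 has rank 0.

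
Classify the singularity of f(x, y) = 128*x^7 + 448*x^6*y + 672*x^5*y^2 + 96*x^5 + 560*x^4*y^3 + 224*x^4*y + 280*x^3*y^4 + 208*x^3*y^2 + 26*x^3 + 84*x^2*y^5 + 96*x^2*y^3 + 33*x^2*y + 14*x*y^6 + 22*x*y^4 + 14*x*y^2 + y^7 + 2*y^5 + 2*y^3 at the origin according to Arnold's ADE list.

D_4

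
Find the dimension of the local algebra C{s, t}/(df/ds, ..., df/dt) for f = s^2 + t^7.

6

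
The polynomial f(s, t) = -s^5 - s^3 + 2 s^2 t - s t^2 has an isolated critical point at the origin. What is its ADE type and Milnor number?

The Hessian of f at 0 has rank 0. Corank 2; j^3 = -s*(s - t)^2 has shape L^2 M (L != M), so D-series; mu = 6 gives D_6.

Type D_{6}, Milnor number mu = 6.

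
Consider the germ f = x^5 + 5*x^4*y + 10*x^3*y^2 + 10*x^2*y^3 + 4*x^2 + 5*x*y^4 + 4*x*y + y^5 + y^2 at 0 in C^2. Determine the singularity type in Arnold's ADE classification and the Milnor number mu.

Type A_{4}, Milnor number mu = 4.

The Hessian of f at 0 has rank 1. Corank 1: A-series; mu = 4 gives A_4.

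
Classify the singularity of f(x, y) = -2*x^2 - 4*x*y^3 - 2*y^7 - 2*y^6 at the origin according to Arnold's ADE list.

A_6

The Hessian of f at 0 is [[-4, 0], [0, 0]] with rank 1, so corank 1. A Groebner basis of the Jacobian ideal J(f) in C{x,y} is {x + y^3, x^2}; counting standard monomials gives mu = 6. Corank 1: A-series; mu = 6 gives A_6.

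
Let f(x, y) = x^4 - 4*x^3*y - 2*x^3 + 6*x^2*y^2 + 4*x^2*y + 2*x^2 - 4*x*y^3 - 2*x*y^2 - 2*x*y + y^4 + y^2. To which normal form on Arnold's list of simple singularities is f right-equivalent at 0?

The Hessian of f at 0 has rank 2. Corank 0: nondegenerate Morse point, so A_1.

A_1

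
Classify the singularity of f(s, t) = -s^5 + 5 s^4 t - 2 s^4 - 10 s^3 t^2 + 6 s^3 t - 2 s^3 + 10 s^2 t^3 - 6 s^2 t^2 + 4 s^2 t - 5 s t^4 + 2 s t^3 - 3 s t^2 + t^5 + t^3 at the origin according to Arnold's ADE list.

D_4

The Hessian of f at 0 has rank 0. Corank 2; j^3 = -(s - t)*(2*s^2 - 2*s*t + t^2) splits into three distinct lines over C (the quadratic factor has nonzero discriminant), so D_4.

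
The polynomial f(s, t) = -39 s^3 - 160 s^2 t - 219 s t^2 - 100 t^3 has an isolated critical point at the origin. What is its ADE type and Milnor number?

Type D_{4}, Milnor number mu = 4.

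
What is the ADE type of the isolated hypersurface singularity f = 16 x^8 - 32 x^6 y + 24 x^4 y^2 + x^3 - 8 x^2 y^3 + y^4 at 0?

E_6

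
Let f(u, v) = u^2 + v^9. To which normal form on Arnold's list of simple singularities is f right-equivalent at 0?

The Hessian of f at 0 has rank 1. Corank 1: A-series; mu = 8 gives A_8.

A8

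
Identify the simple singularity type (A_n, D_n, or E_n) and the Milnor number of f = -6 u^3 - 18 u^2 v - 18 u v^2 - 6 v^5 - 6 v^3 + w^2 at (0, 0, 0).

Type E8, Milnor number mu = 8.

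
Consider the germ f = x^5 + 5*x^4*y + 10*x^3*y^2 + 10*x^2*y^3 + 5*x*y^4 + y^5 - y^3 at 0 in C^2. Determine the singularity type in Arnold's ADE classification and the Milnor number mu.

The Hessian of f at 0 has rank 0. Corank 2; j^3 = -y^3 is a perfect cube, so E-series; the 5-jet and mu = 8 give E_8.

Type E_{8}, Milnor number mu = 8.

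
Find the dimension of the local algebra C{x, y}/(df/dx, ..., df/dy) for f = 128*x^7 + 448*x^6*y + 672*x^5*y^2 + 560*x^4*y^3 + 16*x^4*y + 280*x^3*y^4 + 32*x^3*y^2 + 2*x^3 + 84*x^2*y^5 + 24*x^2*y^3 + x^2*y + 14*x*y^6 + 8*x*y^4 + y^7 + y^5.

The Hessian of f at 0 is [[0, 0], [0, 0]] with rank 0, so corank 2. A Groebner basis of the Jacobian ideal J(f) in C{x,y} is {-x*y/11 + y^4, x*y^2, x^2 + 5*x*y/11}; counting standard monomials gives mu = 6. Corank 2; j^3 = x^2*(2*x + y) has shape L^2 M (L != M), so D-series; mu = 6 gives D_6.

6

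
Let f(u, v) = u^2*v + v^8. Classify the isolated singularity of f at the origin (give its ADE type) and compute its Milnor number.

Type D_9, Milnor number mu = 9.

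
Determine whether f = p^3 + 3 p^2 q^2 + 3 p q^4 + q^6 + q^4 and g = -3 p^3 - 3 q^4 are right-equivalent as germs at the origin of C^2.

The Hessian of f at 0 is [[0, 0], [0, 0]] with rank 0, so corank 2. A Groebner basis of the Jacobian ideal J(f) in C{p,q} is {p^3, p^2*q, p^2/2 + p*q^2, q^3}; counting standard monomials gives mu = 6. Corank 2; j^3 = p^3 is a perfect cube, so E-series; the 4-jet and mu = 6 give E_6. The Hessian of g at 0 is [[0, 0], [0, 0]] with rank 0, so corank 2. A Groebner basis of the Jacobian ideal J(g) in C{p,q} is {q^3, p^2}; counting standard monomials gives mu = 6. Corank 2; j^3 = -3*p^3 is a perfect cube, so E-series; the 4-jet and mu = 6 give E_6. Both have type E_6, hence right-equivalent.

Yes.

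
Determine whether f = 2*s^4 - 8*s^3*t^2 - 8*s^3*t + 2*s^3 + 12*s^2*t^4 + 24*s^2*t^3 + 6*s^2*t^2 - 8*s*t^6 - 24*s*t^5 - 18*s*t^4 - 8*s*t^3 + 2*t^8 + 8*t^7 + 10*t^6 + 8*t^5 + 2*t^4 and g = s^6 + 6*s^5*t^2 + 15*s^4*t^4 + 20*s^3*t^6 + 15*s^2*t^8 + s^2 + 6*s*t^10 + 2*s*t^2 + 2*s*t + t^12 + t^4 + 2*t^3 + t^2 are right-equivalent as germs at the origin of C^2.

The Hessian of f at 0 is [[0, 0], [0, 0]] with rank 0, so corank 2. A Groebner basis of the Jacobian ideal J(f) in C{s,t} is {s^3, s^2*t, -s^2/2 + s*t^2, -3*s^2/2 + t^3}; counting standard monomials gives mu = 6. Corank 2; j^3 = 2*s^3 is a perfect cube, so E-series; the 4-jet and mu = 6 give E_6. The Hessian of g at 0 is [[2, 2], [2, 2]] with rank 1, so corank 1. A Groebner basis of the Jacobian ideal J(g) in C{s,t} is {s^3 + 3*s^2 + 5*s*t - 2*s - 2*t, s^2*t - 2*s^2 - 3*s*t + s + t, s + t^2 + t}; counting standard monomials gives mu = 5. Corank 1: A-series; mu = 5 gives A_5. f is E_6 but g is A_5, hence not right-equivalent.

No.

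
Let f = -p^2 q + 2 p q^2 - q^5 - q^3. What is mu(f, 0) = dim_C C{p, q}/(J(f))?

The Hessian of f at 0 is [[0, 0], [0, 0]] with rank 0, so corank 2. A Groebner basis of the Jacobian ideal J(f) in C{p,q} is {p^2/5 + q^4 - q^2/5, p^3 - q^3, p*q - q^2}; counting standard monomials gives mu = 6. Corank 2; j^3 = -q*(p - q)^2 has shape L^2 M (L != M), so D-series; mu = 6 gives D_6.

6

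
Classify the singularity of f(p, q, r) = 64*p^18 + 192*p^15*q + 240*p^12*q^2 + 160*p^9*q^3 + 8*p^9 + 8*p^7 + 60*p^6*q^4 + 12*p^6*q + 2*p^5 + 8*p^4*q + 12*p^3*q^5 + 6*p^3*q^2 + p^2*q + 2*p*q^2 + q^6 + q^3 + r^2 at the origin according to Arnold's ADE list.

D7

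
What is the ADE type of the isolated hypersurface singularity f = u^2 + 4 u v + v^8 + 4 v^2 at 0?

A7

The Hessian of f at 0 has rank 1. Corank 1: A-series; mu = 7 gives A_7.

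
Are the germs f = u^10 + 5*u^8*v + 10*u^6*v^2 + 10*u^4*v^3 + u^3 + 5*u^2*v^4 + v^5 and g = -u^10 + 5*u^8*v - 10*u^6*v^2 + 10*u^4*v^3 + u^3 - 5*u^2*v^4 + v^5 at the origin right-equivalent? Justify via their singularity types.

Yes.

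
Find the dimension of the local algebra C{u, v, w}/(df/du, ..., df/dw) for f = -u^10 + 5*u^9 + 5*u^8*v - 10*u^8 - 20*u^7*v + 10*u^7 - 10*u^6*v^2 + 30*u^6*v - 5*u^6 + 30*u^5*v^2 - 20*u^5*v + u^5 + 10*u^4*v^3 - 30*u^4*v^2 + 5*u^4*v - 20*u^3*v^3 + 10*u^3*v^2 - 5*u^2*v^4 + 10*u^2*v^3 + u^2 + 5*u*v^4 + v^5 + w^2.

The Hessian of f at 0 is [[2, 0, 0], [0, 0, 0], [0, 0, 2]] with rank 2, so corank 1. A Groebner basis of the Jacobian ideal J(f) in C{u,v,w} is {v^4, u, w}; counting standard monomials gives mu = 4. Corank 1: A-series; mu = 4 gives A_4.

4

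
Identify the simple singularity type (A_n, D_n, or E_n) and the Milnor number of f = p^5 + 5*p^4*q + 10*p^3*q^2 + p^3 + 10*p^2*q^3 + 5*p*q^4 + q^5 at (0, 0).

Type E8, Milnor number mu = 8.

The Hessian of f at 0 has rank 0. Corank 2; j^3 = p^3 is a perfect cube, so E-series; the 5-jet and mu = 8 give E_8.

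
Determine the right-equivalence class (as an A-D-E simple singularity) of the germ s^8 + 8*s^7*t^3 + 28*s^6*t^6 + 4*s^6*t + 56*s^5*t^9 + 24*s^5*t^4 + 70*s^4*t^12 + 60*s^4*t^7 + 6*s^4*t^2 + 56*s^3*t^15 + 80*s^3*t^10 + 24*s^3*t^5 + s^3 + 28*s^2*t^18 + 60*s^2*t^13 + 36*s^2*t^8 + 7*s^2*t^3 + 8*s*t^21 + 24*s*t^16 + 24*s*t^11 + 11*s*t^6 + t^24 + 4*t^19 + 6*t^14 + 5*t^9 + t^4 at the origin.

E6

The Hessian of f at 0 has rank 0. Corank 2; j^3 = s^3 is a perfect cube, so E-series; the 4-jet and mu = 6 give E_6.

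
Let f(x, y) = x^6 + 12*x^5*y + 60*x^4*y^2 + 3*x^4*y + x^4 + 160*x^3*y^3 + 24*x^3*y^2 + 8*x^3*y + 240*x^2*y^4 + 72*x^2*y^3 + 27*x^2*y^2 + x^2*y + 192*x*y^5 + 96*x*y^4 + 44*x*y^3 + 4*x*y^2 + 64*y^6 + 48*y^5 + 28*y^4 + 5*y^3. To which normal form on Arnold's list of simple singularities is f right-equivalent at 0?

D_4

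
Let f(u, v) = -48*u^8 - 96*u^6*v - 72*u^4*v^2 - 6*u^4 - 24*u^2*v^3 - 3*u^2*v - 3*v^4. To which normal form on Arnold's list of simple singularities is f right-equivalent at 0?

D_5

The Hessian of f at 0 is [[0, 0], [0, 0]] with rank 0, so corank 2. A Groebner basis of the Jacobian ideal J(f) in C{u,v} is {u^3, u^2/4 + v^3, u*v}; counting standard monomials gives mu = 5. Corank 2; j^3 = -3*u^2*v has shape L^2 M (L != M), so D-series; mu = 5 gives D_5.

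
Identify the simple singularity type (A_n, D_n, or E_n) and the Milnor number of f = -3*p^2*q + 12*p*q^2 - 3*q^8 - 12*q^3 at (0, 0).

The Hessian of f at 0 has rank 0. Corank 2; j^3 = -3*q*(p - 2*q)^2 has shape L^2 M (L != M), so D-series; mu = 9 gives D_9.

Type D9, Milnor number mu = 9.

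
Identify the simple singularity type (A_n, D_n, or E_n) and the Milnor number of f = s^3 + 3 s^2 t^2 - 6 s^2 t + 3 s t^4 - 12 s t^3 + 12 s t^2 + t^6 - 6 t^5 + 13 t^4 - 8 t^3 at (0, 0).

Type E_{6}, Milnor number mu = 6.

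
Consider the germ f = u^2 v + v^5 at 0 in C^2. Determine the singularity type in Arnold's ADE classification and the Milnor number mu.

Type D6, Milnor number mu = 6.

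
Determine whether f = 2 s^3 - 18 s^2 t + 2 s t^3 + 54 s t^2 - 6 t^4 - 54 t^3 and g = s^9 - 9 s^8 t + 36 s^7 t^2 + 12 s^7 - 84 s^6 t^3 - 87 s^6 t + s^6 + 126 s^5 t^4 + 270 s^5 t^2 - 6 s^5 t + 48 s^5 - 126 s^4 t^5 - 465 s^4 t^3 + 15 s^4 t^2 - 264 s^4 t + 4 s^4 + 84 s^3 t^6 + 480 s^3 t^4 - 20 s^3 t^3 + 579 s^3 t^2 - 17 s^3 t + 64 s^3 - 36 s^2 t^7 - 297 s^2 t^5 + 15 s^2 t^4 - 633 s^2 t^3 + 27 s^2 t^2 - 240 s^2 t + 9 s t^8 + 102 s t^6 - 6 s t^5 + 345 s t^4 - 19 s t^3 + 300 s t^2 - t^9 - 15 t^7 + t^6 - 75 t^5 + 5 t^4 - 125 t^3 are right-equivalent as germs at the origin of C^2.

Yes.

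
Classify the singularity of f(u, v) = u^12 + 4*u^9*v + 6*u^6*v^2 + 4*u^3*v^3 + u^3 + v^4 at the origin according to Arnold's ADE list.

The Hessian of f at 0 has rank 0. Corank 2; j^3 = u^3 is a perfect cube, so E-series; the 4-jet and mu = 6 give E_6.

E_6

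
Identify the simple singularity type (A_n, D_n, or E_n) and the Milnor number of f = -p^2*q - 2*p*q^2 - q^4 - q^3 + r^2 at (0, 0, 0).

Type D5, Milnor number mu = 5.

The Hessian of f at 0 has rank 1. Corank 2; j^3 = -q*(p + q)^2 has shape L^2 M (L != M), so D-series; mu = 5 gives D_5.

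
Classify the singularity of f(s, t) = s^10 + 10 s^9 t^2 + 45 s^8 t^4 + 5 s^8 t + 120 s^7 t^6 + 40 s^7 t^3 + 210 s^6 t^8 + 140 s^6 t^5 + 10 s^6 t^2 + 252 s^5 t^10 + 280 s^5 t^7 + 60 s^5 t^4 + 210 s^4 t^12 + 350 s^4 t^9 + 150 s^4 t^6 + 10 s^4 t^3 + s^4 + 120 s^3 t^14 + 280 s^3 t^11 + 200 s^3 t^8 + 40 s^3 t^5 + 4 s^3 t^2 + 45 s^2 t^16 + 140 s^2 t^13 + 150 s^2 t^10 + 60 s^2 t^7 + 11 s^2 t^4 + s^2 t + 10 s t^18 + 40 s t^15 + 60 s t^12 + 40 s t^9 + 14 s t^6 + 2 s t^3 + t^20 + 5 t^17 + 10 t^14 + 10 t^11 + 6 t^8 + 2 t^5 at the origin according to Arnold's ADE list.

D_6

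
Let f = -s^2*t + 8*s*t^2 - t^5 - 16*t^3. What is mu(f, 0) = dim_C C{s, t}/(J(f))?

The Hessian of f at 0 is [[0, 0], [0, 0]] with rank 0, so corank 2. A Groebner basis of the Jacobian ideal J(f) in C{s,t} is {s^2/5 + t^4 - 16*t^2/5, s^3 - 64*t^3, s*t - 4*t^2}; counting standard monomials gives mu = 6. Corank 2; j^3 = -t*(s - 4*t)^2 has shape L^2 M (L != M), so D-series; mu = 6 gives D_6.

6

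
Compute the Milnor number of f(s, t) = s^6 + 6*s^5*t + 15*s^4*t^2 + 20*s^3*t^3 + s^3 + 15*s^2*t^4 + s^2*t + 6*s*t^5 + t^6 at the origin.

7

The Hessian of f at 0 has rank 0. Corank 2; j^3 = s^2*(s + t) has shape L^2 M (L != M), so D-series; mu = 7 gives D_7.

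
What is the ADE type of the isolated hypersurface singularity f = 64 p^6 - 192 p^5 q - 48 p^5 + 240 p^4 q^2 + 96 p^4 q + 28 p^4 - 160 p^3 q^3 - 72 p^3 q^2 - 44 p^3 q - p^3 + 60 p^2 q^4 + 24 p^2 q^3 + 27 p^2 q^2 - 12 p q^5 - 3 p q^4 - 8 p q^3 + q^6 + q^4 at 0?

E_{6}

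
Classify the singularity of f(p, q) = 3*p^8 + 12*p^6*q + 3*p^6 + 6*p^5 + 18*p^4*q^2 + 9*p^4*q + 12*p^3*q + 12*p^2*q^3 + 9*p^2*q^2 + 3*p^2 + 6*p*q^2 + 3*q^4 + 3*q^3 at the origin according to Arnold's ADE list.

The Hessian of f at 0 has rank 1. Corank 1: A-series; mu = 2 gives A_2.

A_2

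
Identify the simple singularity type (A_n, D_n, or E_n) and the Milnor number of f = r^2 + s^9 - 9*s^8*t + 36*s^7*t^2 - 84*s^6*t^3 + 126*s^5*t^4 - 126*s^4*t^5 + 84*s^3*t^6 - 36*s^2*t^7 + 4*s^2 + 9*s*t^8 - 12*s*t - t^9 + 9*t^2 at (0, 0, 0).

Type A_8, Milnor number mu = 8.

The Hessian of f at 0 is [[8, -12, 0], [-12, 18, 0], [0, 0, 2]] with rank 2, so corank 1. A Groebner basis of the Jacobian ideal J(f) in C{s,t,r} is {t^8, s - 3*t/2, r}; counting standard monomials gives mu = 8. Corank 1: A-series; mu = 8 gives A_8.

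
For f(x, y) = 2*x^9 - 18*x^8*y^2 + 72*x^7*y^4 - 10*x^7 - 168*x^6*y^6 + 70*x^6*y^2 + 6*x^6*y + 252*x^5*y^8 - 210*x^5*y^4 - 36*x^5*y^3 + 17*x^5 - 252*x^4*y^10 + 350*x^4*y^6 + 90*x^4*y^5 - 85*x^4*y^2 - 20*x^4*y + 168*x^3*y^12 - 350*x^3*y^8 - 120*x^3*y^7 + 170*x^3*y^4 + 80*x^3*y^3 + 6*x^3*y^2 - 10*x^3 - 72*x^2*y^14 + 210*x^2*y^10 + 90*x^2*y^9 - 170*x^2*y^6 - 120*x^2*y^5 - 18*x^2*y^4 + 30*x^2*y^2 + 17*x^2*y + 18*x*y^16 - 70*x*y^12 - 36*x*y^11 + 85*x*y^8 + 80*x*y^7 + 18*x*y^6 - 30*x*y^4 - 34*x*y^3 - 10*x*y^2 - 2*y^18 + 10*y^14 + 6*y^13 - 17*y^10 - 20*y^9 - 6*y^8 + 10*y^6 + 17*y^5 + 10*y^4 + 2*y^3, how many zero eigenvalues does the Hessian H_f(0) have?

The Hessian at 0 is [[0, 0], [0, 0]] of rank 0; hence corank 2.

2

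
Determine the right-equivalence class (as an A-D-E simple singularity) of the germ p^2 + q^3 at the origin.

A2

The Hessian of f at 0 has rank 1. Corank 1: A-series; mu = 2 gives A_2.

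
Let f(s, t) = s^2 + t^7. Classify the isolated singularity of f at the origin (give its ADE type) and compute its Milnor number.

Type A_{6}, Milnor number mu = 6.

The Hessian of f at 0 has rank 1. Corank 1: A-series; mu = 6 gives A_6.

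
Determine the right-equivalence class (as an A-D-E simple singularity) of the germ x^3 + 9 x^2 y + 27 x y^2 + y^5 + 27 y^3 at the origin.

E_8

The Hessian of f at 0 is [[0, 0], [0, 0]] with rank 0, so corank 2. A Groebner basis of the Jacobian ideal J(f) in C{x,y} is {y^4, x^2 + 6*x*y + 9*y^2}; counting standard monomials gives mu = 8. Corank 2; j^3 = (x + 3*y)^3 is a perfect cube, so E-series; the 5-jet and mu = 8 give E_8.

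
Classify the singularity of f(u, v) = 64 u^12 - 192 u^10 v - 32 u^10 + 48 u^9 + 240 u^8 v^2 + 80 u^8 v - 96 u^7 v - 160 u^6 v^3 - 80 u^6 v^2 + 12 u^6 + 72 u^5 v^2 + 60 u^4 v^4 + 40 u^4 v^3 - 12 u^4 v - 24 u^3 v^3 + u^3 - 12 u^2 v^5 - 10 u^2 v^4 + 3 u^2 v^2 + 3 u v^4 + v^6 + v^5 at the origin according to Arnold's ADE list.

The Hessian of f at 0 is [[0, 0], [0, 0]] with rank 0, so corank 2. A Groebner basis of the Jacobian ideal J(f) in C{u,v} is {v^4, u^3, u^2/2 + u*v^2}; counting standard monomials gives mu = 8. Corank 2; j^3 = u^3 is a perfect cube, so E-series; the 5-jet and mu = 8 give E_8.

E8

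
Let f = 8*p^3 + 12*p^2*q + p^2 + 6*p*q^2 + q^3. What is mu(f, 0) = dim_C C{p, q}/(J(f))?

2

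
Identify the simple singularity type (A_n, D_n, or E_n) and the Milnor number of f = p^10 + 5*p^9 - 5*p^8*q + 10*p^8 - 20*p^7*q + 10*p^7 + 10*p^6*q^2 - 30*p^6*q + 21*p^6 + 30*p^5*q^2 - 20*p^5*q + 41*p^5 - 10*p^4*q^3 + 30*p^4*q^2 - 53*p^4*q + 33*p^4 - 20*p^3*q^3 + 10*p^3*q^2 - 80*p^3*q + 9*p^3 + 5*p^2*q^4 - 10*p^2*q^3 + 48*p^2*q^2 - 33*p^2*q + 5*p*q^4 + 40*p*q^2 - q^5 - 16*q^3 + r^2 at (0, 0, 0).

Type D_{6}, Milnor number mu = 6.

The Hessian of f at 0 is [[0, 0, 0], [0, 0, 0], [0, 0, 2]] with rank 1, so corank 2. A Groebner basis of the Jacobian ideal J(f) in C{p,q,r} is {p^3 + 3057*p^2/4091 - 4061*p*q/4091 - 20*q^2/4091, p^2*q - 45*p^2/16364 + 12393*p*q/16364 - 4111*q^2/4091, -27783*p^2/65456 + p*q^2 + 110907*p*q/65456 - 24621*q^2/16364, -166293*p^2/261824 + 553905*p*q/261824 + q^3 - 110727*q^2/65456, r}; counting standard monomials gives mu = 6. Corank 2; j^3 = (p - q)*(3*p - 4*q)^2 has shape L^2 M (L != M), so D-series; mu = 6 gives D_6.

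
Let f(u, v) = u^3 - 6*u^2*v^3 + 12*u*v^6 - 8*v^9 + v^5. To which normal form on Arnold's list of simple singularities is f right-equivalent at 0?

E_8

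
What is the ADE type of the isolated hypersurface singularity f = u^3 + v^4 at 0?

E6

The Hessian of f at 0 has rank 0. Corank 2; j^3 = u^3 is a perfect cube, so E-series; the 4-jet and mu = 6 give E_6.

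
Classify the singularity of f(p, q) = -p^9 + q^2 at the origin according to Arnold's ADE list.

The Hessian of f at 0 has rank 1. Corank 1: A-series; mu = 8 gives A_8.

A_{8}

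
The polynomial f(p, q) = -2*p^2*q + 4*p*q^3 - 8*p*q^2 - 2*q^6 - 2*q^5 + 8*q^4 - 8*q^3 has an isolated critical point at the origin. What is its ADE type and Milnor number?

Type D_7, Milnor number mu = 7.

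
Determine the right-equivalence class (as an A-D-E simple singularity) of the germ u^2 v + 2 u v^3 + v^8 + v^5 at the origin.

The Hessian of f at 0 has rank 0. Corank 2; j^3 = u^2*v has shape L^2 M (L != M), so D-series; mu = 9 gives D_9.

D_9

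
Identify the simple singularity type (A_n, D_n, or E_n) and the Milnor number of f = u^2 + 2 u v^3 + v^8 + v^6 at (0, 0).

Type A7, Milnor number mu = 7.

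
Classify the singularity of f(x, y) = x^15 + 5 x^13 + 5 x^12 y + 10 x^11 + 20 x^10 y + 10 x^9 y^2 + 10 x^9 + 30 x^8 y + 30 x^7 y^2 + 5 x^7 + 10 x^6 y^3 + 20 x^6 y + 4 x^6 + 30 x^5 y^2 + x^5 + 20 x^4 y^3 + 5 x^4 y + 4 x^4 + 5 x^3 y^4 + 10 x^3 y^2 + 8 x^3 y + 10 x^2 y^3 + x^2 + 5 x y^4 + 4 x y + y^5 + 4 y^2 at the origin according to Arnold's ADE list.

The Hessian of f at 0 is [[2, 4], [4, 8]] with rank 1, so corank 1. A Groebner basis of the Jacobian ideal J(f) in C{x,y} is {-x/16 + y^3 - y/8, x^2 - 4*y^2, x*y + 2*y^2}; counting standard monomials gives mu = 4. Corank 1: A-series; mu = 4 gives A_4.

A4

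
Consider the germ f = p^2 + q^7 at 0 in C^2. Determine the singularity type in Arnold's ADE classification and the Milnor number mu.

The Hessian of f at 0 has rank 1. Corank 1: A-series; mu = 6 gives A_6.

Type A_{6}, Milnor number mu = 6.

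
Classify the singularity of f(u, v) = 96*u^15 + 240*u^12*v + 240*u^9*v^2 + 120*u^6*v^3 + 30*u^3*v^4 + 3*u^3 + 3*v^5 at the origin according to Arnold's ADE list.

The Hessian of f at 0 is [[0, 0], [0, 0]] with rank 0, so corank 2. A Groebner basis of the Jacobian ideal J(f) in C{u,v} is {v^4, u^2}; counting standard monomials gives mu = 8. Corank 2; j^3 = 3*u^3 is a perfect cube, so E-series; the 5-jet and mu = 8 give E_8.

E_{8}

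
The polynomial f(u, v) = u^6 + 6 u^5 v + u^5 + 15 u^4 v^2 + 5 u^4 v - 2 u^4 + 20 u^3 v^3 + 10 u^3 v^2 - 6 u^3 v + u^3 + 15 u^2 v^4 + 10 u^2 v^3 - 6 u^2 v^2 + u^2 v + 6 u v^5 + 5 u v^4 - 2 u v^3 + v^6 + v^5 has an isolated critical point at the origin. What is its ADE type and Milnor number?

The Hessian of f at 0 has rank 0. Corank 2; j^3 = u^2*(u + v) has shape L^2 M (L != M), so D-series; mu = 7 gives D_7.

Type D_7, Milnor number mu = 7.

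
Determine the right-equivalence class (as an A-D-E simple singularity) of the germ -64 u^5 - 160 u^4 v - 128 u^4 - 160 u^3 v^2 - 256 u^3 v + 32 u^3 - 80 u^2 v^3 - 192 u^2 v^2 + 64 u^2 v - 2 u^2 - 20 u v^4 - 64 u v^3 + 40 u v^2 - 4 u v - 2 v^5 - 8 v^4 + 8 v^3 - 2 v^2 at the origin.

A_4

The Hessian of f at 0 is [[-4, -4], [-4, -4]] with rank 1, so corank 1. A Groebner basis of the Jacobian ideal J(f) in C{u,v} is {u/16 + v^3 - v^2/8 + v/16, u^2 - u/4 - v^2/2 - v/4, u*v + u/8 + 3*v^2/4 + v/8}; counting standard monomials gives mu = 4. Corank 1: A-series; mu = 4 gives A_4.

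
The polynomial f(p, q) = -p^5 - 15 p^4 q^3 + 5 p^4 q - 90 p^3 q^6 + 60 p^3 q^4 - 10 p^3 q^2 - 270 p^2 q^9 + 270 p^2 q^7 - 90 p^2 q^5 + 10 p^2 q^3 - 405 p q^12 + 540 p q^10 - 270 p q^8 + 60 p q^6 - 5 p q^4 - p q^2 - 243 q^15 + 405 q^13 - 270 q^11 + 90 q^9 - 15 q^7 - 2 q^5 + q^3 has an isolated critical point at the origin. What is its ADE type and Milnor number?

Type D6, Milnor number mu = 6.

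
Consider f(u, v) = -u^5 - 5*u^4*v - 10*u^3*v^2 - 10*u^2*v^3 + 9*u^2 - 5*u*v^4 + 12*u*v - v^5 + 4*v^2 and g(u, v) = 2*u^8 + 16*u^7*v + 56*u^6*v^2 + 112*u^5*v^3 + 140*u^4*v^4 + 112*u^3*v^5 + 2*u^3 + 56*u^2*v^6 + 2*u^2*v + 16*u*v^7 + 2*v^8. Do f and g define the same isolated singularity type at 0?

No.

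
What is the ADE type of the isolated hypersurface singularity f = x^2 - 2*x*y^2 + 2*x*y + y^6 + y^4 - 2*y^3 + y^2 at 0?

A5

The Hessian of f at 0 has rank 1. Corank 1: A-series; mu = 5 gives A_5.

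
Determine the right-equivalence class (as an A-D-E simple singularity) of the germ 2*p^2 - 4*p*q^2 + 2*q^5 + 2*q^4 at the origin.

The Hessian of f at 0 has rank 1. Corank 1: A-series; mu = 4 gives A_4.

A_{4}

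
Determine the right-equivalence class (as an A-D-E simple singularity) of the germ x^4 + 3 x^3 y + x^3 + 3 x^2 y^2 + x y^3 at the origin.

The Hessian of f at 0 has rank 0. Corank 2; j^3 = x^3 is a perfect cube, so E-series; the 4-jet and mu = 7 give E_7.

E_7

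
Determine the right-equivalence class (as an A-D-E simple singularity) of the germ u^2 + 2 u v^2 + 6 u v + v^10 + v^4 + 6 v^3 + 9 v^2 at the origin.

The Hessian of f at 0 has rank 1. Corank 1: A-series; mu = 9 gives A_9.

A9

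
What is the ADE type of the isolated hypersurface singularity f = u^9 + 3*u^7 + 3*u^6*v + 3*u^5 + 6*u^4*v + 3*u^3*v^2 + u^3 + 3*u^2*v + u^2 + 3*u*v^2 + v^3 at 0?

A2

The Hessian of f at 0 has rank 1. Corank 1: A-series; mu = 2 gives A_2.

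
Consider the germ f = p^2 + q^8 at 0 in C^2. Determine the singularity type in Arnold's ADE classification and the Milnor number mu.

The Hessian of f at 0 has rank 1. Corank 1: A-series; mu = 7 gives A_7.

Type A_7, Milnor number mu = 7.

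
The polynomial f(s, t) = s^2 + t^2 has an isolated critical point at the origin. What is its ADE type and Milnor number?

The Hessian of f at 0 is [[2, 0], [0, 2]] with rank 2, so corank 0. A Groebner basis of the Jacobian ideal J(f) in C{s,t} is {s, t}; counting standard monomials gives mu = 1. Corank 0: nondegenerate Morse point, so A_1.

Type A_{1}, Milnor number mu = 1.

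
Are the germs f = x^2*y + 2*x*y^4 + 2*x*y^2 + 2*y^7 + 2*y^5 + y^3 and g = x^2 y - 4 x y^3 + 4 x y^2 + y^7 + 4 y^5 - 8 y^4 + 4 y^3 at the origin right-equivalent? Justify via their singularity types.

The Hessian of f at 0 is [[0, 0], [0, 0]] with rank 0, so corank 2. A Groebner basis of the Jacobian ideal J(f) in C{x,y} is {-x^2/6 + x*y^3 - 4*x*y/3 - 7*y^2/6, x*y + y^4 + y^2, x^3 - 3*x*y^2 - 2*y^3, x^2*y + 2*x*y^2 + y^3}; counting standard monomials gives mu = 8. Corank 2; j^3 = y*(x + y)^2 has shape L^2 M (L != M), so D-series; mu = 8 gives D_8. The Hessian of g at 0 is [[0, 0], [0, 0]] with rank 0, so corank 2. A Groebner basis of the Jacobian ideal J(g) in C{x,y} is {x^2*y^2 + 2*x^2*y + 4*x^2/7 + 34*x*y^2/7 + 22*x*y/7 + 4*y^2, x^3 + 6*x^2*y + 8*x^2/7 + 68*x*y^2/7 + 44*x*y/7 + 8*y^2, -x*y/2 + y^3 - y^2}; counting standard monomials gives mu = 8. Corank 2; j^3 = y*(x + 2*y)^2 has shape L^2 M (L != M), so D-series; mu = 8 gives D_8. Both have type D_8, hence right-equivalent.

Yes.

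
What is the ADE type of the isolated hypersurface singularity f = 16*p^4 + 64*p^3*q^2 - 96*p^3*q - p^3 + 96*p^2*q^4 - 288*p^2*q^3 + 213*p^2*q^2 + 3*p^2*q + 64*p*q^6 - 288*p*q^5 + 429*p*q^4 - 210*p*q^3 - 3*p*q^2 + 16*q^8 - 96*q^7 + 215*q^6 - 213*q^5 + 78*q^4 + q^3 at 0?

E6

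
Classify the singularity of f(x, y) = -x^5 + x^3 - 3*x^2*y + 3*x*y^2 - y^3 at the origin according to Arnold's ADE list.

E_{8}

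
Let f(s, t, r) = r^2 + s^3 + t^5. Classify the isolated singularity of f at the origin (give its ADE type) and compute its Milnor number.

Type E_8, Milnor number mu = 8.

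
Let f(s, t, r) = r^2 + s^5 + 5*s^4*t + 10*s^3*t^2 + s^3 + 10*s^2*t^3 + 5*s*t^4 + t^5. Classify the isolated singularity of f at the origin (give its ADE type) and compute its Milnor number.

Type E8, Milnor number mu = 8.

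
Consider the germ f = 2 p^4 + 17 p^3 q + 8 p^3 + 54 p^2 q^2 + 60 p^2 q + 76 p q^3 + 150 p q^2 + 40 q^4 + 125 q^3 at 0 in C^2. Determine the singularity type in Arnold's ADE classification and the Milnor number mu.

Type E_{7}, Milnor number mu = 7.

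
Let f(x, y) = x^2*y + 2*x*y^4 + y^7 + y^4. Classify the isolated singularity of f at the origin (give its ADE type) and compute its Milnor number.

The Hessian of f at 0 has rank 0. Corank 2; j^3 = x^2*y has shape L^2 M (L != M), so D-series; mu = 5 gives D_5.

Type D_5, Milnor number mu = 5.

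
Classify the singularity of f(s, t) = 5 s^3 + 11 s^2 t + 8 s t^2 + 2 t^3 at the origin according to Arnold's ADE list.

D_4

The Hessian of f at 0 has rank 0. Corank 2; j^3 = (s + t)*(5*s^2 + 6*s*t + 2*t^2) splits into three distinct lines over C (the quadratic factor has nonzero discriminant), so D_4.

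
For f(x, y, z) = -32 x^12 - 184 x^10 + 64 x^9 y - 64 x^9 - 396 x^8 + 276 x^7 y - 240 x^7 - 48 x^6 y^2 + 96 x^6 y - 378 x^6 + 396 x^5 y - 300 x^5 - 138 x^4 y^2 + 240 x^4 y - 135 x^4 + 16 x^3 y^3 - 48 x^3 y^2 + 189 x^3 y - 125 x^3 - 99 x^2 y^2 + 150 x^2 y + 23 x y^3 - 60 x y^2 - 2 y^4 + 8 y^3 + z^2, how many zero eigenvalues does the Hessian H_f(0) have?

2

The Hessian at 0 is [[0, 0, 0], [0, 0, 0], [0, 0, 2]] of rank 1; hence corank 2.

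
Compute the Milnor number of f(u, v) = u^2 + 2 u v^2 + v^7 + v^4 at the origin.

6

The Hessian of f at 0 has rank 1. Corank 1: A-series; mu = 6 gives A_6.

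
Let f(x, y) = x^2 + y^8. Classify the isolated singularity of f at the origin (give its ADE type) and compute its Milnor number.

Type A7, Milnor number mu = 7.

The Hessian of f at 0 is [[2, 0], [0, 0]] with rank 1, so corank 1. A Groebner basis of the Jacobian ideal J(f) in C{x,y} is {y^7, x}; counting standard monomials gives mu = 7. Corank 1: A-series; mu = 7 gives A_7.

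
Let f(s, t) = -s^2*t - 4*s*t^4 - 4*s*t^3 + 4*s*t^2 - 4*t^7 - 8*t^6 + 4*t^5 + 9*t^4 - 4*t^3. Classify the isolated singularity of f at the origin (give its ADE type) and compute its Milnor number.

Type D5, Milnor number mu = 5.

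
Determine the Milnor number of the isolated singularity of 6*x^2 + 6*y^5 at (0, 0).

4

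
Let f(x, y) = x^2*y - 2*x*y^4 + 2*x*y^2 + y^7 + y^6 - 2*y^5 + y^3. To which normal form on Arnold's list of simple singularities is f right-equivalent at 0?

D_{7}

The Hessian of f at 0 has rank 0. Corank 2; j^3 = y*(x + y)^2 has shape L^2 M (L != M), so D-series; mu = 7 gives D_7.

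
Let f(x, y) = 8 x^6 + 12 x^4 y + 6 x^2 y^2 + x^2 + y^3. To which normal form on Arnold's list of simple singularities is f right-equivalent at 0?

A_{2}

The Hessian of f at 0 is [[2, 0], [0, 0]] with rank 1, so corank 1. A Groebner basis of the Jacobian ideal J(f) in C{x,y} is {y^2, x}; counting standard monomials gives mu = 2. Corank 1: A-series; mu = 2 gives A_2.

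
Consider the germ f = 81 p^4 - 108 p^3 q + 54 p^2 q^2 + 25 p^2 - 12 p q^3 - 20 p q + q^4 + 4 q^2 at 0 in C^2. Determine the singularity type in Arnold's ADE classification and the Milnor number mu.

Type A_3, Milnor number mu = 3.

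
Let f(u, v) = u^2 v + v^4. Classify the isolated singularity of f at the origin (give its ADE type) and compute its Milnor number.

The Hessian of f at 0 has rank 0. Corank 2; j^3 = u^2*v has shape L^2 M (L != M), so D-series; mu = 5 gives D_5.

Type D_5, Milnor number mu = 5.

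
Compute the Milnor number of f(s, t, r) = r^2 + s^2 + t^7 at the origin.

6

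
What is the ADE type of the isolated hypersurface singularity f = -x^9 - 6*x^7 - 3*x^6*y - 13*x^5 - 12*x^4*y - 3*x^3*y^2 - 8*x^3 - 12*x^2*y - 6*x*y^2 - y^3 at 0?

E_{8}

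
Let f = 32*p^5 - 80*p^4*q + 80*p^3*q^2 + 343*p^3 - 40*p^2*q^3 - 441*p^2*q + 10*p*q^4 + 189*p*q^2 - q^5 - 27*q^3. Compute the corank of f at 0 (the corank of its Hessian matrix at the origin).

2

Hessian at 0 has rank 0.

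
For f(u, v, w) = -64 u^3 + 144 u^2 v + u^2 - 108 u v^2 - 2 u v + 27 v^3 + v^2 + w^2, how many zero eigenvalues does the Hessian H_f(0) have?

Hessian at 0 has rank 2.

1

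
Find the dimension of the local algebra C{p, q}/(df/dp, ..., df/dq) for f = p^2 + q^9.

8

The Hessian of f at 0 has rank 1. Corank 1: A-series; mu = 8 gives A_8.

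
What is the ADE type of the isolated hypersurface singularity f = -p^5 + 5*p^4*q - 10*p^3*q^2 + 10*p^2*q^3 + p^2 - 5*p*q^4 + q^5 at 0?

A_{4}

The Hessian of f at 0 has rank 1. Corank 1: A-series; mu = 4 gives A_4.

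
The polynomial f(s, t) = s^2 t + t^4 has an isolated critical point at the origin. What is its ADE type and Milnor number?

The Hessian of f at 0 has rank 0. Corank 2; j^3 = s^2*t has shape L^2 M (L != M), so D-series; mu = 5 gives D_5.

Type D5, Milnor number mu = 5.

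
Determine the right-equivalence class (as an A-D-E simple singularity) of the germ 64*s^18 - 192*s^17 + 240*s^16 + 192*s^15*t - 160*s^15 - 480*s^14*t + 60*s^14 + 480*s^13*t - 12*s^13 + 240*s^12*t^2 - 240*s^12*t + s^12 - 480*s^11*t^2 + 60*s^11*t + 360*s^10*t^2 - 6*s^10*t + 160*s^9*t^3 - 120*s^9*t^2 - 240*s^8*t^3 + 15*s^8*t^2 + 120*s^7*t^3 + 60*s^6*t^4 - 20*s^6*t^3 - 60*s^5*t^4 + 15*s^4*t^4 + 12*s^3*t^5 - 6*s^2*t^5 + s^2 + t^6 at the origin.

A_5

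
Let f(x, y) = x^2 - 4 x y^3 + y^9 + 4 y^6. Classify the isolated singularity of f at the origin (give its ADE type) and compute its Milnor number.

The Hessian of f at 0 is [[2, 0], [0, 0]] with rank 1, so corank 1. A Groebner basis of the Jacobian ideal J(f) in C{x,y} is {x^2*y^2, x^3, -x/2 + y^3}; counting standard monomials gives mu = 8. Corank 1: A-series; mu = 8 gives A_8.

Type A8, Milnor number mu = 8.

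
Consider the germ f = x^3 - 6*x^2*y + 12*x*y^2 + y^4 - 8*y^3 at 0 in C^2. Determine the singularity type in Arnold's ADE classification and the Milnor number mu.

Type E6, Milnor number mu = 6.

The Hessian of f at 0 has rank 0. Corank 2; j^3 = (x - 2*y)^3 is a perfect cube, so E-series; the 4-jet and mu = 6 give E_6.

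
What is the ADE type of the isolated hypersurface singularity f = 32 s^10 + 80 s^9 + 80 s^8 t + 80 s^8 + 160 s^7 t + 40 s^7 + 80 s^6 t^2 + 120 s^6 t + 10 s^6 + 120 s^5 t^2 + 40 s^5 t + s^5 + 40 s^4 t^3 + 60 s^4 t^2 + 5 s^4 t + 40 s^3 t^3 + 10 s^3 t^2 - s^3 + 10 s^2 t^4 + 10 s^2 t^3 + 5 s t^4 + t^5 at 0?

E_8

The Hessian of f at 0 has rank 0. Corank 2; j^3 = -s^3 is a perfect cube, so E-series; the 5-jet and mu = 8 give E_8.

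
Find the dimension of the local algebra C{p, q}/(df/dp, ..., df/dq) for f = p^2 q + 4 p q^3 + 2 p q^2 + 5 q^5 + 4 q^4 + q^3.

6

The Hessian of f at 0 is [[0, 0], [0, 0]] with rank 0, so corank 2. A Groebner basis of the Jacobian ideal J(f) in C{p,q} is {p^3 - 6*p^2 - 25*p*q/2 - 13*q^2/2, p^2*q + 4*p^2 + 17*p*q/2 + 9*q^2/2, -2*p^2 + p*q^2 - 9*p*q/2 - 5*q^2/2, p*q/2 + q^3 + q^2/2}; counting standard monomials gives mu = 6. Corank 2; j^3 = q*(p + q)^2 has shape L^2 M (L != M), so D-series; mu = 6 gives D_6.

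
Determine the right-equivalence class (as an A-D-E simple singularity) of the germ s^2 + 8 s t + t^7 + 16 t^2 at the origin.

A6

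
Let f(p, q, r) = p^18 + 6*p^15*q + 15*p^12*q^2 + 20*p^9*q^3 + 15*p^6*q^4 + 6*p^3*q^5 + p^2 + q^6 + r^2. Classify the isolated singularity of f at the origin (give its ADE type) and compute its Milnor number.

Type A_5, Milnor number mu = 5.

The Hessian of f at 0 is [[2, 0, 0], [0, 0, 0], [0, 0, 2]] with rank 2, so corank 1. A Groebner basis of the Jacobian ideal J(f) in C{p,q,r} is {q^5, p, r}; counting standard monomials gives mu = 5. Corank 1: A-series; mu = 5 gives A_5.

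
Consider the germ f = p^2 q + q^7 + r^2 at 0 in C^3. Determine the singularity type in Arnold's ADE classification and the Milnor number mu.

Type D8, Milnor number mu = 8.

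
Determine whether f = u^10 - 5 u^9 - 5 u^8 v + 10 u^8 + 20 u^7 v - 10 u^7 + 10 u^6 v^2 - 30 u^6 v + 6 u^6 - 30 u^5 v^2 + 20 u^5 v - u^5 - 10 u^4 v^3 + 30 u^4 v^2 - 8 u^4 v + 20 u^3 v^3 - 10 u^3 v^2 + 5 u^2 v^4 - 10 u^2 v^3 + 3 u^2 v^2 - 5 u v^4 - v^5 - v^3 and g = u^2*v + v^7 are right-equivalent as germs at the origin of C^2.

The Hessian of f at 0 has rank 0. Corank 2; j^3 = -v^3 is a perfect cube, so E-series; the 5-jet and mu = 8 give E_8. The Hessian of g at 0 has rank 0. Corank 2; j^3 = u^2*v has shape L^2 M (L != M), so D-series; mu = 8 gives D_8. f is E_8 but g is D_8, hence not right-equivalent.

No.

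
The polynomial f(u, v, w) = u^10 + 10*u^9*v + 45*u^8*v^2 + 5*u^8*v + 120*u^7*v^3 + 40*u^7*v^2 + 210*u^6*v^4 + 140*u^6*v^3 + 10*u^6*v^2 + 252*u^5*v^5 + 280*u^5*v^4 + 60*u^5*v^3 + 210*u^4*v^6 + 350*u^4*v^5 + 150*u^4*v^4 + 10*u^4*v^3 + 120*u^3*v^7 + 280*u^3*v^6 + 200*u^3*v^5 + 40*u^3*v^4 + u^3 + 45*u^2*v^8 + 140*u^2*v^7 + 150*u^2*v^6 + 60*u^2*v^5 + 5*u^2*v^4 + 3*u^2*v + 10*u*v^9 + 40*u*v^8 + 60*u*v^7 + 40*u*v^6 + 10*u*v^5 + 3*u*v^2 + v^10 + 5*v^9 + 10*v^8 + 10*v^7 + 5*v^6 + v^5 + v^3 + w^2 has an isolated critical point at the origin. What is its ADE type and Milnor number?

Type E_{8}, Milnor number mu = 8.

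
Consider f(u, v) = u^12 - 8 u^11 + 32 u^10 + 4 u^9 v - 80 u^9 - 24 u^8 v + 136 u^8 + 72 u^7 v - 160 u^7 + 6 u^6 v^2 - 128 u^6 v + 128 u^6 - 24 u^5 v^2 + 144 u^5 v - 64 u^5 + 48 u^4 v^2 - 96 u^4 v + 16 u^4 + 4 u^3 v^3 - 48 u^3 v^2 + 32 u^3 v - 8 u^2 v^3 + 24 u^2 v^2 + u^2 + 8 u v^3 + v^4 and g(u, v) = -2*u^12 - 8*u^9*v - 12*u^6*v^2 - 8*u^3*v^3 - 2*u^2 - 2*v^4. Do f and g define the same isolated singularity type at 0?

The Hessian of f at 0 has rank 1. Corank 1: A-series; mu = 3 gives A_3. The Hessian of g at 0 has rank 1. Corank 1: A-series; mu = 3 gives A_3. Both have type A_3, hence right-equivalent.

Yes.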